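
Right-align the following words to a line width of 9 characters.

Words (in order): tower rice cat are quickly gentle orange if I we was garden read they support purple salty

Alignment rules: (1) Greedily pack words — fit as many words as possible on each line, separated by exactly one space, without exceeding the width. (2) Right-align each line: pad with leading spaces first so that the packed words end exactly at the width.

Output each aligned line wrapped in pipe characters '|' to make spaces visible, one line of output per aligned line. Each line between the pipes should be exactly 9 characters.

Line 1: ['tower'] (min_width=5, slack=4)
Line 2: ['rice', 'cat'] (min_width=8, slack=1)
Line 3: ['are'] (min_width=3, slack=6)
Line 4: ['quickly'] (min_width=7, slack=2)
Line 5: ['gentle'] (min_width=6, slack=3)
Line 6: ['orange', 'if'] (min_width=9, slack=0)
Line 7: ['I', 'we', 'was'] (min_width=8, slack=1)
Line 8: ['garden'] (min_width=6, slack=3)
Line 9: ['read', 'they'] (min_width=9, slack=0)
Line 10: ['support'] (min_width=7, slack=2)
Line 11: ['purple'] (min_width=6, slack=3)
Line 12: ['salty'] (min_width=5, slack=4)

Answer: |    tower|
| rice cat|
|      are|
|  quickly|
|   gentle|
|orange if|
| I we was|
|   garden|
|read they|
|  support|
|   purple|
|    salty|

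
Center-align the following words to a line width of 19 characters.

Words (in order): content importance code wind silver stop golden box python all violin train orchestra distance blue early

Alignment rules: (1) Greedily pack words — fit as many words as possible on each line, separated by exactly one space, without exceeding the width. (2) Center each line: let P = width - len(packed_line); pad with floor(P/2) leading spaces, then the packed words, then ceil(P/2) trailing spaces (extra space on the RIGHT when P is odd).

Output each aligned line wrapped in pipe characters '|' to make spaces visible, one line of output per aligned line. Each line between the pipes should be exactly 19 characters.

Answer: |content importance |
| code wind silver  |
|  stop golden box  |
| python all violin |
|  train orchestra  |
|distance blue early|

Derivation:
Line 1: ['content', 'importance'] (min_width=18, slack=1)
Line 2: ['code', 'wind', 'silver'] (min_width=16, slack=3)
Line 3: ['stop', 'golden', 'box'] (min_width=15, slack=4)
Line 4: ['python', 'all', 'violin'] (min_width=17, slack=2)
Line 5: ['train', 'orchestra'] (min_width=15, slack=4)
Line 6: ['distance', 'blue', 'early'] (min_width=19, slack=0)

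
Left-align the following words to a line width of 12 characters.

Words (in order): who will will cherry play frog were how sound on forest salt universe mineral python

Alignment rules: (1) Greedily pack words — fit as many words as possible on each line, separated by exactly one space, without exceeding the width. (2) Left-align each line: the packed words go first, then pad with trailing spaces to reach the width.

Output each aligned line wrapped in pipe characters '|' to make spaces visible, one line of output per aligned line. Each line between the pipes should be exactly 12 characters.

Line 1: ['who', 'will'] (min_width=8, slack=4)
Line 2: ['will', 'cherry'] (min_width=11, slack=1)
Line 3: ['play', 'frog'] (min_width=9, slack=3)
Line 4: ['were', 'how'] (min_width=8, slack=4)
Line 5: ['sound', 'on'] (min_width=8, slack=4)
Line 6: ['forest', 'salt'] (min_width=11, slack=1)
Line 7: ['universe'] (min_width=8, slack=4)
Line 8: ['mineral'] (min_width=7, slack=5)
Line 9: ['python'] (min_width=6, slack=6)

Answer: |who will    |
|will cherry |
|play frog   |
|were how    |
|sound on    |
|forest salt |
|universe    |
|mineral     |
|python      |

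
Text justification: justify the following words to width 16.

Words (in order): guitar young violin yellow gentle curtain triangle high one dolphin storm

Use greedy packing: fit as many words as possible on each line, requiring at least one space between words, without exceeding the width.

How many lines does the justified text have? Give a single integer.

Answer: 6

Derivation:
Line 1: ['guitar', 'young'] (min_width=12, slack=4)
Line 2: ['violin', 'yellow'] (min_width=13, slack=3)
Line 3: ['gentle', 'curtain'] (min_width=14, slack=2)
Line 4: ['triangle', 'high'] (min_width=13, slack=3)
Line 5: ['one', 'dolphin'] (min_width=11, slack=5)
Line 6: ['storm'] (min_width=5, slack=11)
Total lines: 6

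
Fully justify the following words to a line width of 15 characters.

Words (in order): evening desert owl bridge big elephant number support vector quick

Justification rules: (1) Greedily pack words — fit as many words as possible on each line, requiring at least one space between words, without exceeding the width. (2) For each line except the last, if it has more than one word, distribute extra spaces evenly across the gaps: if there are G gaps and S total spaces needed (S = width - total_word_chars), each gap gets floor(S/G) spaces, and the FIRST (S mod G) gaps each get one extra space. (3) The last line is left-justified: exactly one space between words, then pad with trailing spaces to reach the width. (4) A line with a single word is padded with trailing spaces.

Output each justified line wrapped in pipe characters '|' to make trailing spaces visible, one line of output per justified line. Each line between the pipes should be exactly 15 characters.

Answer: |evening  desert|
|owl  bridge big|
|elephant number|
|support  vector|
|quick          |

Derivation:
Line 1: ['evening', 'desert'] (min_width=14, slack=1)
Line 2: ['owl', 'bridge', 'big'] (min_width=14, slack=1)
Line 3: ['elephant', 'number'] (min_width=15, slack=0)
Line 4: ['support', 'vector'] (min_width=14, slack=1)
Line 5: ['quick'] (min_width=5, slack=10)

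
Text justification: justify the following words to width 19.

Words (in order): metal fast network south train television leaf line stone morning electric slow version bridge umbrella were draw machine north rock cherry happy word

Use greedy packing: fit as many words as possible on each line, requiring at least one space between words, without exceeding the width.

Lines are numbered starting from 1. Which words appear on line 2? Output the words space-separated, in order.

Answer: south train

Derivation:
Line 1: ['metal', 'fast', 'network'] (min_width=18, slack=1)
Line 2: ['south', 'train'] (min_width=11, slack=8)
Line 3: ['television', 'leaf'] (min_width=15, slack=4)
Line 4: ['line', 'stone', 'morning'] (min_width=18, slack=1)
Line 5: ['electric', 'slow'] (min_width=13, slack=6)
Line 6: ['version', 'bridge'] (min_width=14, slack=5)
Line 7: ['umbrella', 'were', 'draw'] (min_width=18, slack=1)
Line 8: ['machine', 'north', 'rock'] (min_width=18, slack=1)
Line 9: ['cherry', 'happy', 'word'] (min_width=17, slack=2)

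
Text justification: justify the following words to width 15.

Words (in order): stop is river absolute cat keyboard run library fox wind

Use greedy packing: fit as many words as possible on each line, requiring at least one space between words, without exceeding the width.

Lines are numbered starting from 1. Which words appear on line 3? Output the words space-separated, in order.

Line 1: ['stop', 'is', 'river'] (min_width=13, slack=2)
Line 2: ['absolute', 'cat'] (min_width=12, slack=3)
Line 3: ['keyboard', 'run'] (min_width=12, slack=3)
Line 4: ['library', 'fox'] (min_width=11, slack=4)
Line 5: ['wind'] (min_width=4, slack=11)

Answer: keyboard run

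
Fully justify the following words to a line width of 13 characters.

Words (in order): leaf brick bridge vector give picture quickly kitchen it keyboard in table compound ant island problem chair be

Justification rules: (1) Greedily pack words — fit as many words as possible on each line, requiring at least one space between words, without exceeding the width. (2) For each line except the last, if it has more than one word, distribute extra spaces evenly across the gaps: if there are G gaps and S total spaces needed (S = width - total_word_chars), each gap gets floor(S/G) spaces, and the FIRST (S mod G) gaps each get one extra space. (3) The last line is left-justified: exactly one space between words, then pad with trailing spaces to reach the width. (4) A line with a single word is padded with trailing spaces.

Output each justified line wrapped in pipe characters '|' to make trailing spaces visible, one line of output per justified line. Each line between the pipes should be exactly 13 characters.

Answer: |leaf    brick|
|bridge vector|
|give  picture|
|quickly      |
|kitchen    it|
|keyboard   in|
|table        |
|compound  ant|
|island       |
|problem chair|
|be           |

Derivation:
Line 1: ['leaf', 'brick'] (min_width=10, slack=3)
Line 2: ['bridge', 'vector'] (min_width=13, slack=0)
Line 3: ['give', 'picture'] (min_width=12, slack=1)
Line 4: ['quickly'] (min_width=7, slack=6)
Line 5: ['kitchen', 'it'] (min_width=10, slack=3)
Line 6: ['keyboard', 'in'] (min_width=11, slack=2)
Line 7: ['table'] (min_width=5, slack=8)
Line 8: ['compound', 'ant'] (min_width=12, slack=1)
Line 9: ['island'] (min_width=6, slack=7)
Line 10: ['problem', 'chair'] (min_width=13, slack=0)
Line 11: ['be'] (min_width=2, slack=11)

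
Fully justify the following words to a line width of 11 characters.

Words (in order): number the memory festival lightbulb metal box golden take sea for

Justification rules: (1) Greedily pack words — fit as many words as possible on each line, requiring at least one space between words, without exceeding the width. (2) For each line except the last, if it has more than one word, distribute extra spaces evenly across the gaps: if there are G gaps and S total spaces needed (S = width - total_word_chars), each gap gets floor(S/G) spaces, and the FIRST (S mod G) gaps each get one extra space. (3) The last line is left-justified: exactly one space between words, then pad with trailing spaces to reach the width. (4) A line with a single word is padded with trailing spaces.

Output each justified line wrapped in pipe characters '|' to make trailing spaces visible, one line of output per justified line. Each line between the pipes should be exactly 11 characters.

Line 1: ['number', 'the'] (min_width=10, slack=1)
Line 2: ['memory'] (min_width=6, slack=5)
Line 3: ['festival'] (min_width=8, slack=3)
Line 4: ['lightbulb'] (min_width=9, slack=2)
Line 5: ['metal', 'box'] (min_width=9, slack=2)
Line 6: ['golden', 'take'] (min_width=11, slack=0)
Line 7: ['sea', 'for'] (min_width=7, slack=4)

Answer: |number  the|
|memory     |
|festival   |
|lightbulb  |
|metal   box|
|golden take|
|sea for    |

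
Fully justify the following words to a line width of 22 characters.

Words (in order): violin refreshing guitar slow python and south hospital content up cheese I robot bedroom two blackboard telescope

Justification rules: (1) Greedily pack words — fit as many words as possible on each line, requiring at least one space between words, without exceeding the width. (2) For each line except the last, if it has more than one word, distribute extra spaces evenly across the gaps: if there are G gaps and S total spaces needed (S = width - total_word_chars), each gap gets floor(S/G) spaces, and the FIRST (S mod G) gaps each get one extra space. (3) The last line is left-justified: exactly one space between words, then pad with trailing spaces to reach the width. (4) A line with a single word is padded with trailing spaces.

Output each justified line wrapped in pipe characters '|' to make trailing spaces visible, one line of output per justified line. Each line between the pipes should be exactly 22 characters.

Answer: |violin      refreshing|
|guitar slow python and|
|south hospital content|
|up   cheese   I  robot|
|bedroom two blackboard|
|telescope             |

Derivation:
Line 1: ['violin', 'refreshing'] (min_width=17, slack=5)
Line 2: ['guitar', 'slow', 'python', 'and'] (min_width=22, slack=0)
Line 3: ['south', 'hospital', 'content'] (min_width=22, slack=0)
Line 4: ['up', 'cheese', 'I', 'robot'] (min_width=17, slack=5)
Line 5: ['bedroom', 'two', 'blackboard'] (min_width=22, slack=0)
Line 6: ['telescope'] (min_width=9, slack=13)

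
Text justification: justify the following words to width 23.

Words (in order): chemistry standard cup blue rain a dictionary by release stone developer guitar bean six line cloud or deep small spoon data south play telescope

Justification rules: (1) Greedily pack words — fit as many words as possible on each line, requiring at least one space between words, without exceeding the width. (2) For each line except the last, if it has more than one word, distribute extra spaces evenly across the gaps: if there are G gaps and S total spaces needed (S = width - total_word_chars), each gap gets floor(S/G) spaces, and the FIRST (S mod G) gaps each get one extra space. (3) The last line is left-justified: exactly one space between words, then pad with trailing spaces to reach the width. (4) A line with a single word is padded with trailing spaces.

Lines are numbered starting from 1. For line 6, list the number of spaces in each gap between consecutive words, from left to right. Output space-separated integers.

Answer: 2 1 1

Derivation:
Line 1: ['chemistry', 'standard', 'cup'] (min_width=22, slack=1)
Line 2: ['blue', 'rain', 'a', 'dictionary'] (min_width=22, slack=1)
Line 3: ['by', 'release', 'stone'] (min_width=16, slack=7)
Line 4: ['developer', 'guitar', 'bean'] (min_width=21, slack=2)
Line 5: ['six', 'line', 'cloud', 'or', 'deep'] (min_width=22, slack=1)
Line 6: ['small', 'spoon', 'data', 'south'] (min_width=22, slack=1)
Line 7: ['play', 'telescope'] (min_width=14, slack=9)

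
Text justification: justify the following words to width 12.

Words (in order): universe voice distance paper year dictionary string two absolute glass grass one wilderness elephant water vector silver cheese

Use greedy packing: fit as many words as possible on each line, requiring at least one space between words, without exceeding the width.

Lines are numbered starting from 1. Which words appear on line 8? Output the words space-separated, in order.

Answer: glass grass

Derivation:
Line 1: ['universe'] (min_width=8, slack=4)
Line 2: ['voice'] (min_width=5, slack=7)
Line 3: ['distance'] (min_width=8, slack=4)
Line 4: ['paper', 'year'] (min_width=10, slack=2)
Line 5: ['dictionary'] (min_width=10, slack=2)
Line 6: ['string', 'two'] (min_width=10, slack=2)
Line 7: ['absolute'] (min_width=8, slack=4)
Line 8: ['glass', 'grass'] (min_width=11, slack=1)
Line 9: ['one'] (min_width=3, slack=9)
Line 10: ['wilderness'] (min_width=10, slack=2)
Line 11: ['elephant'] (min_width=8, slack=4)
Line 12: ['water', 'vector'] (min_width=12, slack=0)
Line 13: ['silver'] (min_width=6, slack=6)
Line 14: ['cheese'] (min_width=6, slack=6)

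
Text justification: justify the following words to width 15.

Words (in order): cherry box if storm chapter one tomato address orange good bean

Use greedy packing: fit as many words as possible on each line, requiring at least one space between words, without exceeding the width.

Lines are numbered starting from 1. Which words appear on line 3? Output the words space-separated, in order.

Line 1: ['cherry', 'box', 'if'] (min_width=13, slack=2)
Line 2: ['storm', 'chapter'] (min_width=13, slack=2)
Line 3: ['one', 'tomato'] (min_width=10, slack=5)
Line 4: ['address', 'orange'] (min_width=14, slack=1)
Line 5: ['good', 'bean'] (min_width=9, slack=6)

Answer: one tomato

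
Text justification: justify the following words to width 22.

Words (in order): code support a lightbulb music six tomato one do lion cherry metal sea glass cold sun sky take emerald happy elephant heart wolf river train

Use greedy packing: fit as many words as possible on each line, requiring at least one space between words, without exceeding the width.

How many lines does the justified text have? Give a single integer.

Line 1: ['code', 'support', 'a'] (min_width=14, slack=8)
Line 2: ['lightbulb', 'music', 'six'] (min_width=19, slack=3)
Line 3: ['tomato', 'one', 'do', 'lion'] (min_width=18, slack=4)
Line 4: ['cherry', 'metal', 'sea', 'glass'] (min_width=22, slack=0)
Line 5: ['cold', 'sun', 'sky', 'take'] (min_width=17, slack=5)
Line 6: ['emerald', 'happy', 'elephant'] (min_width=22, slack=0)
Line 7: ['heart', 'wolf', 'river', 'train'] (min_width=22, slack=0)
Total lines: 7

Answer: 7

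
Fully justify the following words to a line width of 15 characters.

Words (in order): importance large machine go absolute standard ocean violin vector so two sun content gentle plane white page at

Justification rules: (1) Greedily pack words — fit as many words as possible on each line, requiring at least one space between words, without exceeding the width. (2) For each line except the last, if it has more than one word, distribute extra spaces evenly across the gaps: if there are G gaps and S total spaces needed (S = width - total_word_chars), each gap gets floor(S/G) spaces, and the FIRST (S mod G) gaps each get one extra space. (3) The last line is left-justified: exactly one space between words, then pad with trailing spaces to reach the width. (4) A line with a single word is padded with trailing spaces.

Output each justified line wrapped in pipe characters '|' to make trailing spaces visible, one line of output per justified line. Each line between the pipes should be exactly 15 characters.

Answer: |importance     |
|large   machine|
|go     absolute|
|standard  ocean|
|violin   vector|
|so    two   sun|
|content  gentle|
|plane     white|
|page at        |

Derivation:
Line 1: ['importance'] (min_width=10, slack=5)
Line 2: ['large', 'machine'] (min_width=13, slack=2)
Line 3: ['go', 'absolute'] (min_width=11, slack=4)
Line 4: ['standard', 'ocean'] (min_width=14, slack=1)
Line 5: ['violin', 'vector'] (min_width=13, slack=2)
Line 6: ['so', 'two', 'sun'] (min_width=10, slack=5)
Line 7: ['content', 'gentle'] (min_width=14, slack=1)
Line 8: ['plane', 'white'] (min_width=11, slack=4)
Line 9: ['page', 'at'] (min_width=7, slack=8)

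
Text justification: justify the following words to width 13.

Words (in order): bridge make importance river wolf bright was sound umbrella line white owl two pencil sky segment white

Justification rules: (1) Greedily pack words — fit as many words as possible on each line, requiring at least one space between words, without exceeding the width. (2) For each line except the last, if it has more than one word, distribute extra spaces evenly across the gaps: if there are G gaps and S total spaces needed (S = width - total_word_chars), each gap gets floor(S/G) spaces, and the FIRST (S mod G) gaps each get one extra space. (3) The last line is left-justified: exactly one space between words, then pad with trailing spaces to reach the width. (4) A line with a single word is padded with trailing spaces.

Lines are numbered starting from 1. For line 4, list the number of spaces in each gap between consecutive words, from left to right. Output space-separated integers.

Answer: 4

Derivation:
Line 1: ['bridge', 'make'] (min_width=11, slack=2)
Line 2: ['importance'] (min_width=10, slack=3)
Line 3: ['river', 'wolf'] (min_width=10, slack=3)
Line 4: ['bright', 'was'] (min_width=10, slack=3)
Line 5: ['sound'] (min_width=5, slack=8)
Line 6: ['umbrella', 'line'] (min_width=13, slack=0)
Line 7: ['white', 'owl', 'two'] (min_width=13, slack=0)
Line 8: ['pencil', 'sky'] (min_width=10, slack=3)
Line 9: ['segment', 'white'] (min_width=13, slack=0)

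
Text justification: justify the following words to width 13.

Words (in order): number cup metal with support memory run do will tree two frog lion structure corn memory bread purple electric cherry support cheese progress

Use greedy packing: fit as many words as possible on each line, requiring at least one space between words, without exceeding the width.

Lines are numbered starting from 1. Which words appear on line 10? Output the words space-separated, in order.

Line 1: ['number', 'cup'] (min_width=10, slack=3)
Line 2: ['metal', 'with'] (min_width=10, slack=3)
Line 3: ['support'] (min_width=7, slack=6)
Line 4: ['memory', 'run', 'do'] (min_width=13, slack=0)
Line 5: ['will', 'tree', 'two'] (min_width=13, slack=0)
Line 6: ['frog', 'lion'] (min_width=9, slack=4)
Line 7: ['structure'] (min_width=9, slack=4)
Line 8: ['corn', 'memory'] (min_width=11, slack=2)
Line 9: ['bread', 'purple'] (min_width=12, slack=1)
Line 10: ['electric'] (min_width=8, slack=5)
Line 11: ['cherry'] (min_width=6, slack=7)
Line 12: ['support'] (min_width=7, slack=6)
Line 13: ['cheese'] (min_width=6, slack=7)
Line 14: ['progress'] (min_width=8, slack=5)

Answer: electric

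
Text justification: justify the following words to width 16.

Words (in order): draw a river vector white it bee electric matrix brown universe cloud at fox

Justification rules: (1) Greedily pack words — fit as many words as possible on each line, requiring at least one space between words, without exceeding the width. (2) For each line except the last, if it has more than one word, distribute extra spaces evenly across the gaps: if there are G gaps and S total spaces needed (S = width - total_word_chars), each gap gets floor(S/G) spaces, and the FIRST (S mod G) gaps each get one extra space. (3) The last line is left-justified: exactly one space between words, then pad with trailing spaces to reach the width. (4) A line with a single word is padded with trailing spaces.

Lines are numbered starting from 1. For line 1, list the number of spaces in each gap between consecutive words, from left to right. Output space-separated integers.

Line 1: ['draw', 'a', 'river'] (min_width=12, slack=4)
Line 2: ['vector', 'white', 'it'] (min_width=15, slack=1)
Line 3: ['bee', 'electric'] (min_width=12, slack=4)
Line 4: ['matrix', 'brown'] (min_width=12, slack=4)
Line 5: ['universe', 'cloud'] (min_width=14, slack=2)
Line 6: ['at', 'fox'] (min_width=6, slack=10)

Answer: 3 3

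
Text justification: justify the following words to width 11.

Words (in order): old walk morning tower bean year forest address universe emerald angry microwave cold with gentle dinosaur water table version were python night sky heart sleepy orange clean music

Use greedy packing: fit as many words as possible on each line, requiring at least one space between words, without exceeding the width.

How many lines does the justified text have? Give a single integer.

Line 1: ['old', 'walk'] (min_width=8, slack=3)
Line 2: ['morning'] (min_width=7, slack=4)
Line 3: ['tower', 'bean'] (min_width=10, slack=1)
Line 4: ['year', 'forest'] (min_width=11, slack=0)
Line 5: ['address'] (min_width=7, slack=4)
Line 6: ['universe'] (min_width=8, slack=3)
Line 7: ['emerald'] (min_width=7, slack=4)
Line 8: ['angry'] (min_width=5, slack=6)
Line 9: ['microwave'] (min_width=9, slack=2)
Line 10: ['cold', 'with'] (min_width=9, slack=2)
Line 11: ['gentle'] (min_width=6, slack=5)
Line 12: ['dinosaur'] (min_width=8, slack=3)
Line 13: ['water', 'table'] (min_width=11, slack=0)
Line 14: ['version'] (min_width=7, slack=4)
Line 15: ['were', 'python'] (min_width=11, slack=0)
Line 16: ['night', 'sky'] (min_width=9, slack=2)
Line 17: ['heart'] (min_width=5, slack=6)
Line 18: ['sleepy'] (min_width=6, slack=5)
Line 19: ['orange'] (min_width=6, slack=5)
Line 20: ['clean', 'music'] (min_width=11, slack=0)
Total lines: 20

Answer: 20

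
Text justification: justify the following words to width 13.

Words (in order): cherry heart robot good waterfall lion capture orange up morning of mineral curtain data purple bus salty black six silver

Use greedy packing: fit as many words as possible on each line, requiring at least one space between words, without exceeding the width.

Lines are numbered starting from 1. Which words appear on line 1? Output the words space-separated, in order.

Line 1: ['cherry', 'heart'] (min_width=12, slack=1)
Line 2: ['robot', 'good'] (min_width=10, slack=3)
Line 3: ['waterfall'] (min_width=9, slack=4)
Line 4: ['lion', 'capture'] (min_width=12, slack=1)
Line 5: ['orange', 'up'] (min_width=9, slack=4)
Line 6: ['morning', 'of'] (min_width=10, slack=3)
Line 7: ['mineral'] (min_width=7, slack=6)
Line 8: ['curtain', 'data'] (min_width=12, slack=1)
Line 9: ['purple', 'bus'] (min_width=10, slack=3)
Line 10: ['salty', 'black'] (min_width=11, slack=2)
Line 11: ['six', 'silver'] (min_width=10, slack=3)

Answer: cherry heart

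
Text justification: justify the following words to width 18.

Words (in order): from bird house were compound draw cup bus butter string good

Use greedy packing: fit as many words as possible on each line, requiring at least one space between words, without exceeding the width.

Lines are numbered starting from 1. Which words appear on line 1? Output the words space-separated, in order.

Line 1: ['from', 'bird', 'house'] (min_width=15, slack=3)
Line 2: ['were', 'compound', 'draw'] (min_width=18, slack=0)
Line 3: ['cup', 'bus', 'butter'] (min_width=14, slack=4)
Line 4: ['string', 'good'] (min_width=11, slack=7)

Answer: from bird house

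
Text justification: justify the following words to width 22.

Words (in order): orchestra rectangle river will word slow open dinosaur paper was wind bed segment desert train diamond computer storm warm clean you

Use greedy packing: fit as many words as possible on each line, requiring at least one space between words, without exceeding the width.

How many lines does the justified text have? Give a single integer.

Line 1: ['orchestra', 'rectangle'] (min_width=19, slack=3)
Line 2: ['river', 'will', 'word', 'slow'] (min_width=20, slack=2)
Line 3: ['open', 'dinosaur', 'paper'] (min_width=19, slack=3)
Line 4: ['was', 'wind', 'bed', 'segment'] (min_width=20, slack=2)
Line 5: ['desert', 'train', 'diamond'] (min_width=20, slack=2)
Line 6: ['computer', 'storm', 'warm'] (min_width=19, slack=3)
Line 7: ['clean', 'you'] (min_width=9, slack=13)
Total lines: 7

Answer: 7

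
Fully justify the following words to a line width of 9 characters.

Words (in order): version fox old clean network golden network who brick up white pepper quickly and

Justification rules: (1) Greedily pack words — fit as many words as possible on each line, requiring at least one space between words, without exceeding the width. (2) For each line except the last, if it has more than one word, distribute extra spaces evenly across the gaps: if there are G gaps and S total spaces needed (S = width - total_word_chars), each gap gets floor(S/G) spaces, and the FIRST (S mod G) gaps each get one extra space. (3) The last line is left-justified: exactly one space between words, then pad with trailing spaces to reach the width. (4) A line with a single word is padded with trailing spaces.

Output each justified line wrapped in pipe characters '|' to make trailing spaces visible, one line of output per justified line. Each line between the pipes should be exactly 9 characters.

Line 1: ['version'] (min_width=7, slack=2)
Line 2: ['fox', 'old'] (min_width=7, slack=2)
Line 3: ['clean'] (min_width=5, slack=4)
Line 4: ['network'] (min_width=7, slack=2)
Line 5: ['golden'] (min_width=6, slack=3)
Line 6: ['network'] (min_width=7, slack=2)
Line 7: ['who', 'brick'] (min_width=9, slack=0)
Line 8: ['up', 'white'] (min_width=8, slack=1)
Line 9: ['pepper'] (min_width=6, slack=3)
Line 10: ['quickly'] (min_width=7, slack=2)
Line 11: ['and'] (min_width=3, slack=6)

Answer: |version  |
|fox   old|
|clean    |
|network  |
|golden   |
|network  |
|who brick|
|up  white|
|pepper   |
|quickly  |
|and      |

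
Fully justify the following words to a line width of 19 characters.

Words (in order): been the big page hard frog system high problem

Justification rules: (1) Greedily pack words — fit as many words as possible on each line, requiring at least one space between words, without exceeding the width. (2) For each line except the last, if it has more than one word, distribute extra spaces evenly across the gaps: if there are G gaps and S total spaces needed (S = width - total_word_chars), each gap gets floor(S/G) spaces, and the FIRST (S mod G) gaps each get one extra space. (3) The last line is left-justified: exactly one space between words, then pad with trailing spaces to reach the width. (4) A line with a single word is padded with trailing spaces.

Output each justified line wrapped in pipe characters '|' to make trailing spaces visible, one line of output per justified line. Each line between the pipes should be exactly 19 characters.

Answer: |been  the  big page|
|hard   frog  system|
|high problem       |

Derivation:
Line 1: ['been', 'the', 'big', 'page'] (min_width=17, slack=2)
Line 2: ['hard', 'frog', 'system'] (min_width=16, slack=3)
Line 3: ['high', 'problem'] (min_width=12, slack=7)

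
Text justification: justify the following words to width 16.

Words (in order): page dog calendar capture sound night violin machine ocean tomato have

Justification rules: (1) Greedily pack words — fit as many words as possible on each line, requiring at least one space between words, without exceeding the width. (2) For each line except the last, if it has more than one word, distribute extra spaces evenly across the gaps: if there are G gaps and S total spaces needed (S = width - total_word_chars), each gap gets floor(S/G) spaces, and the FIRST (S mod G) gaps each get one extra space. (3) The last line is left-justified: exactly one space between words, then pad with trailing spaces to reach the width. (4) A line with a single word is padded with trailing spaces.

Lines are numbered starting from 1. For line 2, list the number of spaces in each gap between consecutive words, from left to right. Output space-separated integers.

Line 1: ['page', 'dog'] (min_width=8, slack=8)
Line 2: ['calendar', 'capture'] (min_width=16, slack=0)
Line 3: ['sound', 'night'] (min_width=11, slack=5)
Line 4: ['violin', 'machine'] (min_width=14, slack=2)
Line 5: ['ocean', 'tomato'] (min_width=12, slack=4)
Line 6: ['have'] (min_width=4, slack=12)

Answer: 1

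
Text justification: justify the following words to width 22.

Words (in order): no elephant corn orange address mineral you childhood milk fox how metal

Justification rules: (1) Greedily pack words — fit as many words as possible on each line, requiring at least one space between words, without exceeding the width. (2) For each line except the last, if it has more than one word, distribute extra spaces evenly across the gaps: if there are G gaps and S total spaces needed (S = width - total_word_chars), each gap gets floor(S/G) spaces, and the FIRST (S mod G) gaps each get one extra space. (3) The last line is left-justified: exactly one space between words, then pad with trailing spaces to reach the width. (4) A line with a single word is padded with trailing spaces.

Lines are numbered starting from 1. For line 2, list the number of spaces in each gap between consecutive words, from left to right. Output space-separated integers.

Line 1: ['no', 'elephant', 'corn'] (min_width=16, slack=6)
Line 2: ['orange', 'address', 'mineral'] (min_width=22, slack=0)
Line 3: ['you', 'childhood', 'milk', 'fox'] (min_width=22, slack=0)
Line 4: ['how', 'metal'] (min_width=9, slack=13)

Answer: 1 1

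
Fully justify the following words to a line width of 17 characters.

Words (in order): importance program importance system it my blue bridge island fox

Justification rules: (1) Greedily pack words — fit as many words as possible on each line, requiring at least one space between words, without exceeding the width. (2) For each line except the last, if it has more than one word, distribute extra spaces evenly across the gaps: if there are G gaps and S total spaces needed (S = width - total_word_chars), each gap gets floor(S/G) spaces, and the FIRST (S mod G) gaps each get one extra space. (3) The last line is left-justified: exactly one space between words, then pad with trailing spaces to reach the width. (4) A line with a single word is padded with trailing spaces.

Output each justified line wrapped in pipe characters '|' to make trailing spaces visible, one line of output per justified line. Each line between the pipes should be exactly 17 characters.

Line 1: ['importance'] (min_width=10, slack=7)
Line 2: ['program'] (min_width=7, slack=10)
Line 3: ['importance', 'system'] (min_width=17, slack=0)
Line 4: ['it', 'my', 'blue', 'bridge'] (min_width=17, slack=0)
Line 5: ['island', 'fox'] (min_width=10, slack=7)

Answer: |importance       |
|program          |
|importance system|
|it my blue bridge|
|island fox       |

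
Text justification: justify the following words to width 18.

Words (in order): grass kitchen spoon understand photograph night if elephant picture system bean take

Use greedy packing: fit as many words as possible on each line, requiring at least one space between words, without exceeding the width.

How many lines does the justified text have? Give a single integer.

Answer: 6

Derivation:
Line 1: ['grass', 'kitchen'] (min_width=13, slack=5)
Line 2: ['spoon', 'understand'] (min_width=16, slack=2)
Line 3: ['photograph', 'night'] (min_width=16, slack=2)
Line 4: ['if', 'elephant'] (min_width=11, slack=7)
Line 5: ['picture', 'system'] (min_width=14, slack=4)
Line 6: ['bean', 'take'] (min_width=9, slack=9)
Total lines: 6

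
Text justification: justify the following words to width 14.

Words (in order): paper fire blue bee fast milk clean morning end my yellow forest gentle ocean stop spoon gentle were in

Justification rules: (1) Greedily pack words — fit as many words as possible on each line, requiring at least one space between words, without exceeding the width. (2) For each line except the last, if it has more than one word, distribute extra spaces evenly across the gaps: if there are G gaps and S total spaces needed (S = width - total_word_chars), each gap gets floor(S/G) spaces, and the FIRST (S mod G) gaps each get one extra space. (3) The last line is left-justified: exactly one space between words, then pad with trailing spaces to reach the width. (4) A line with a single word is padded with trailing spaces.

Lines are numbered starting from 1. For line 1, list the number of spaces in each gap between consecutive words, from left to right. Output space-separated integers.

Line 1: ['paper', 'fire'] (min_width=10, slack=4)
Line 2: ['blue', 'bee', 'fast'] (min_width=13, slack=1)
Line 3: ['milk', 'clean'] (min_width=10, slack=4)
Line 4: ['morning', 'end', 'my'] (min_width=14, slack=0)
Line 5: ['yellow', 'forest'] (min_width=13, slack=1)
Line 6: ['gentle', 'ocean'] (min_width=12, slack=2)
Line 7: ['stop', 'spoon'] (min_width=10, slack=4)
Line 8: ['gentle', 'were', 'in'] (min_width=14, slack=0)

Answer: 5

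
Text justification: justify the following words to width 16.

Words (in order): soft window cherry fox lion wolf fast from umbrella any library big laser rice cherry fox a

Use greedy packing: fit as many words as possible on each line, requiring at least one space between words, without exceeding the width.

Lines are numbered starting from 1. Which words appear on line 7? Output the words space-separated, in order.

Answer: cherry fox a

Derivation:
Line 1: ['soft', 'window'] (min_width=11, slack=5)
Line 2: ['cherry', 'fox', 'lion'] (min_width=15, slack=1)
Line 3: ['wolf', 'fast', 'from'] (min_width=14, slack=2)
Line 4: ['umbrella', 'any'] (min_width=12, slack=4)
Line 5: ['library', 'big'] (min_width=11, slack=5)
Line 6: ['laser', 'rice'] (min_width=10, slack=6)
Line 7: ['cherry', 'fox', 'a'] (min_width=12, slack=4)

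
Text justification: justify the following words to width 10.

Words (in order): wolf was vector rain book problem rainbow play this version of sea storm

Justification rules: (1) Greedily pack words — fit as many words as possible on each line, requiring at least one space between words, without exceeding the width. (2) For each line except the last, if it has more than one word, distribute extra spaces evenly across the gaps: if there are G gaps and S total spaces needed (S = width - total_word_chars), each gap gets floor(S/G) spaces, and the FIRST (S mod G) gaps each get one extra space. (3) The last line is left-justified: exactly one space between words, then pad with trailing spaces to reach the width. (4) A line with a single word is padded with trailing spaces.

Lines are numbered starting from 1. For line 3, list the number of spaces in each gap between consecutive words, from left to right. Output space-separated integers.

Answer: 2

Derivation:
Line 1: ['wolf', 'was'] (min_width=8, slack=2)
Line 2: ['vector'] (min_width=6, slack=4)
Line 3: ['rain', 'book'] (min_width=9, slack=1)
Line 4: ['problem'] (min_width=7, slack=3)
Line 5: ['rainbow'] (min_width=7, slack=3)
Line 6: ['play', 'this'] (min_width=9, slack=1)
Line 7: ['version', 'of'] (min_width=10, slack=0)
Line 8: ['sea', 'storm'] (min_width=9, slack=1)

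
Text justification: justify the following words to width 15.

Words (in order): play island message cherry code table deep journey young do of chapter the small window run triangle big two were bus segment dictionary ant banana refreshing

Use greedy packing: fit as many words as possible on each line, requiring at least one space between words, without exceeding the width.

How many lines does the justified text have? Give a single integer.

Line 1: ['play', 'island'] (min_width=11, slack=4)
Line 2: ['message', 'cherry'] (min_width=14, slack=1)
Line 3: ['code', 'table', 'deep'] (min_width=15, slack=0)
Line 4: ['journey', 'young'] (min_width=13, slack=2)
Line 5: ['do', 'of', 'chapter'] (min_width=13, slack=2)
Line 6: ['the', 'small'] (min_width=9, slack=6)
Line 7: ['window', 'run'] (min_width=10, slack=5)
Line 8: ['triangle', 'big'] (min_width=12, slack=3)
Line 9: ['two', 'were', 'bus'] (min_width=12, slack=3)
Line 10: ['segment'] (min_width=7, slack=8)
Line 11: ['dictionary', 'ant'] (min_width=14, slack=1)
Line 12: ['banana'] (min_width=6, slack=9)
Line 13: ['refreshing'] (min_width=10, slack=5)
Total lines: 13

Answer: 13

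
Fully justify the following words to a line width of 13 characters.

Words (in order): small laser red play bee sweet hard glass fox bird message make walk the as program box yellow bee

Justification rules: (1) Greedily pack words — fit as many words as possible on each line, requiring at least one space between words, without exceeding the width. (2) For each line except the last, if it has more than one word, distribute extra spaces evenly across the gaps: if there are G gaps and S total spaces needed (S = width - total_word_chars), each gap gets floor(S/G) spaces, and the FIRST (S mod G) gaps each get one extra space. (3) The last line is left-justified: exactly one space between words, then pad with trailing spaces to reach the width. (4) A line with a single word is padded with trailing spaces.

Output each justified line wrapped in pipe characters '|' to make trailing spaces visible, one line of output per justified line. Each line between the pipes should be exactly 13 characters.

Line 1: ['small', 'laser'] (min_width=11, slack=2)
Line 2: ['red', 'play', 'bee'] (min_width=12, slack=1)
Line 3: ['sweet', 'hard'] (min_width=10, slack=3)
Line 4: ['glass', 'fox'] (min_width=9, slack=4)
Line 5: ['bird', 'message'] (min_width=12, slack=1)
Line 6: ['make', 'walk', 'the'] (min_width=13, slack=0)
Line 7: ['as', 'program'] (min_width=10, slack=3)
Line 8: ['box', 'yellow'] (min_width=10, slack=3)
Line 9: ['bee'] (min_width=3, slack=10)

Answer: |small   laser|
|red  play bee|
|sweet    hard|
|glass     fox|
|bird  message|
|make walk the|
|as    program|
|box    yellow|
|bee          |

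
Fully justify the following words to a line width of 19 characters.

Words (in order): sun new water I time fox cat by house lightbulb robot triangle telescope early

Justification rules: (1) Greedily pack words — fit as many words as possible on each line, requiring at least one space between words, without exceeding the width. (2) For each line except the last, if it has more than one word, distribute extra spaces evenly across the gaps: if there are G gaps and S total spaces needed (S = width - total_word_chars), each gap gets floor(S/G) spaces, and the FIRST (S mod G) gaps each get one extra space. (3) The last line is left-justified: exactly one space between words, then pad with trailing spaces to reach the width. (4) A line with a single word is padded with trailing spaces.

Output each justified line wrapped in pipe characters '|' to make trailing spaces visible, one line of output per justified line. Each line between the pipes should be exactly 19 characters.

Line 1: ['sun', 'new', 'water', 'I'] (min_width=15, slack=4)
Line 2: ['time', 'fox', 'cat', 'by'] (min_width=15, slack=4)
Line 3: ['house', 'lightbulb'] (min_width=15, slack=4)
Line 4: ['robot', 'triangle'] (min_width=14, slack=5)
Line 5: ['telescope', 'early'] (min_width=15, slack=4)

Answer: |sun   new  water  I|
|time   fox  cat  by|
|house     lightbulb|
|robot      triangle|
|telescope early    |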